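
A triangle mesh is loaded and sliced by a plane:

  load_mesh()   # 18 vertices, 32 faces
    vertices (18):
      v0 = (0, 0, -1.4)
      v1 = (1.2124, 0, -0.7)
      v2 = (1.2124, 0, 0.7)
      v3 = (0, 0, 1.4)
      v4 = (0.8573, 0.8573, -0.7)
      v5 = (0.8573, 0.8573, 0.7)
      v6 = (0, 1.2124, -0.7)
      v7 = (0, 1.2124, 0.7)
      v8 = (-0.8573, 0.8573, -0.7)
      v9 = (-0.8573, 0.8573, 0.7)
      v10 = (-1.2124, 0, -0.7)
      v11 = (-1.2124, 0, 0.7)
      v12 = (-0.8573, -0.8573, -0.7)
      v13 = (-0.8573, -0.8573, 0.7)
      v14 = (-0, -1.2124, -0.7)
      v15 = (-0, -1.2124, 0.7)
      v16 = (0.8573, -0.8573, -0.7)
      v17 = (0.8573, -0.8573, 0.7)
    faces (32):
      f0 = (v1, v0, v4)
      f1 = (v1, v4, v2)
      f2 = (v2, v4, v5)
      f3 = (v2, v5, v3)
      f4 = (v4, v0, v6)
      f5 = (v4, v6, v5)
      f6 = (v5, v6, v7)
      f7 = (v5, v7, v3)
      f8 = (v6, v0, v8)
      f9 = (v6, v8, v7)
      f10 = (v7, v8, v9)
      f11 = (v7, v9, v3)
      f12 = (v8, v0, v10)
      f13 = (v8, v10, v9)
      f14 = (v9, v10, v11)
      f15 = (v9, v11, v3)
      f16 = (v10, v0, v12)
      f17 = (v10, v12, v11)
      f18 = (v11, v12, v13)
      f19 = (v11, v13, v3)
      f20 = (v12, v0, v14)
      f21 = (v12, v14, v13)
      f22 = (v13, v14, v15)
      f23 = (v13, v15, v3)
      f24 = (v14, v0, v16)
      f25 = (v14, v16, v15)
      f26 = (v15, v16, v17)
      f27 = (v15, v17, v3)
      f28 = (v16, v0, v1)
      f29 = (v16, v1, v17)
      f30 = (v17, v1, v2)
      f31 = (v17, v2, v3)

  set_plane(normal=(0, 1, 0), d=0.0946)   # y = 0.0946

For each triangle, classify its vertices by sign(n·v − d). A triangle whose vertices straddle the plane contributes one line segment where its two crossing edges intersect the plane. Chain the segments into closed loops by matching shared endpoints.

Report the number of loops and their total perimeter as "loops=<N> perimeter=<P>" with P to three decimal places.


loops=1 perimeter=8.171

Straddling triangles (12 of 32):
  (v1,v0,v4) [--+] → (0.0946, 0.0946, -1.32276)–(1.17322, 0.0946, -0.7)  len=1.2455
  (v1,v4,v2) [-+-] → (1.17322, 0.0946, -0.7)–(1.17322, 0.0946, 0.545515)  len=1.2455
  (v2,v4,v5) [-++] → (1.17322, 0.0946, 0.545515)–(1.17322, 0.0946, 0.7)  len=0.1545
  (v2,v5,v3) [-+-] → (1.17322, 0.0946, 0.7)–(0.0946, 0.0946, 1.32276)  len=1.2455
  (v4,v0,v6) [+-+] → (0.0946, 0.0946, -1.32276)–(0, 0.0946, -1.34538)  len=0.0973
  (v5,v7,v3) [++-] → (0, 0.0946, 1.34538)–(0.0946, 0.0946, 1.32276)  len=0.0973
  (v6,v0,v8) [+-+] → (0, 0.0946, -1.34538)–(-0.0946, 0.0946, -1.32276)  len=0.0973
  (v7,v9,v3) [++-] → (-0.0946, 0.0946, 1.32276)–(0, 0.0946, 1.34538)  len=0.0973
  (v8,v0,v10) [+--] → (-0.0946, 0.0946, -1.32276)–(-1.17322, 0.0946, -0.7)  len=1.2455
  (v8,v10,v9) [+-+] → (-1.17322, 0.0946, -0.7)–(-1.17322, 0.0946, -0.545515)  len=0.1545
  (v9,v10,v11) [+--] → (-1.17322, 0.0946, -0.545515)–(-1.17322, 0.0946, 0.7)  len=1.2455
  (v9,v11,v3) [+--] → (-1.17322, 0.0946, 0.7)–(-0.0946, 0.0946, 1.32276)  len=1.2455

Chained into 1 loop(s):
  loop 1: 12 segments, perimeter = 8.1710
Total perimeter = 8.171


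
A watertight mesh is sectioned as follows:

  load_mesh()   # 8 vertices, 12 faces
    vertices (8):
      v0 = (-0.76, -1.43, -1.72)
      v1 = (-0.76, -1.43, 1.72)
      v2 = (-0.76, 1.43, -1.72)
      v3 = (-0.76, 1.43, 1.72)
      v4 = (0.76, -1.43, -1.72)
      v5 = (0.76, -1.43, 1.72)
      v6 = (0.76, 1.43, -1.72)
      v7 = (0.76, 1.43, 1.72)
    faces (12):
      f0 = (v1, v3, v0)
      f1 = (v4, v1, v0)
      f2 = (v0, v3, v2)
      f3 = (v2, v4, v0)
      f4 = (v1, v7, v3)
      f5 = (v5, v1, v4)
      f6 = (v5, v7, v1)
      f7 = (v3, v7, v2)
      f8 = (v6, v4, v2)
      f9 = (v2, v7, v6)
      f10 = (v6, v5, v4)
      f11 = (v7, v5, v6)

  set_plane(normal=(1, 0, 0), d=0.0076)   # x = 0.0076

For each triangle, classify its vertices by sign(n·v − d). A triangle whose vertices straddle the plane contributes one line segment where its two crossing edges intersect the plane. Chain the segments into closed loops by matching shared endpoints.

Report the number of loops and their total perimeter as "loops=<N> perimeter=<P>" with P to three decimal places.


loops=1 perimeter=12.600

Straddling triangles (8 of 12):
  (v4,v1,v0) [+--] → (0.0076, -1.43, -0.0172)–(0.0076, -1.43, -1.72)  len=1.7028
  (v2,v4,v0) [-+-] → (0.0076, -0.0143, -1.72)–(0.0076, -1.43, -1.72)  len=1.4157
  (v1,v7,v3) [-+-] → (0.0076, 0.0143, 1.72)–(0.0076, 1.43, 1.72)  len=1.4157
  (v5,v1,v4) [+-+] → (0.0076, -1.43, 1.72)–(0.0076, -1.43, -0.0172)  len=1.7372
  (v5,v7,v1) [++-] → (0.0076, 0.0143, 1.72)–(0.0076, -1.43, 1.72)  len=1.4443
  (v3,v7,v2) [-+-] → (0.0076, 1.43, 1.72)–(0.0076, 1.43, 0.0172)  len=1.7028
  (v6,v4,v2) [++-] → (0.0076, -0.0143, -1.72)–(0.0076, 1.43, -1.72)  len=1.4443
  (v2,v7,v6) [-++] → (0.0076, 1.43, 0.0172)–(0.0076, 1.43, -1.72)  len=1.7372

Chained into 1 loop(s):
  loop 1: 8 segments, perimeter = 12.6000
Total perimeter = 12.600


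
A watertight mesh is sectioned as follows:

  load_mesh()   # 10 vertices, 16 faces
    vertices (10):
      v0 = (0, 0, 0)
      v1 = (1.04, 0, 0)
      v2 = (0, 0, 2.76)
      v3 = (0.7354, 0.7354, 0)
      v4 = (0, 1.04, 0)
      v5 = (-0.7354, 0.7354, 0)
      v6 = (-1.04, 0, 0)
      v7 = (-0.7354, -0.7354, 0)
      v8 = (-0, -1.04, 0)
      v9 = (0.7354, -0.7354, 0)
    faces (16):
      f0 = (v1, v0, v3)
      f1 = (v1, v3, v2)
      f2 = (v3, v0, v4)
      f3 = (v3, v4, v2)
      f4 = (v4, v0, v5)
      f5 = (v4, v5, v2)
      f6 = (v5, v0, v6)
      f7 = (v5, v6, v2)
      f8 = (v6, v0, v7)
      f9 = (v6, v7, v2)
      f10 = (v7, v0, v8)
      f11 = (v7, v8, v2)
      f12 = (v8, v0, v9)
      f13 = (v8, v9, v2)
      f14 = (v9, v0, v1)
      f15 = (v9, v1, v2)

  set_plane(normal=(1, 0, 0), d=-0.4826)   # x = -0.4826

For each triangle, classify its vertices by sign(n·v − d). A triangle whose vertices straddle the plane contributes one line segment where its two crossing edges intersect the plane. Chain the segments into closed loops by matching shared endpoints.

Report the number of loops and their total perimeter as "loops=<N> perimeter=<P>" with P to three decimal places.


Straddling triangles (8 of 16):
  (v4,v0,v5) [++-] → (-0.4826, 0.4826, 0)–(-0.4826, 0.840109, 0)  len=0.3575
  (v4,v5,v2) [+-+] → (-0.4826, 0.840109, 0)–(-0.4826, 0.4826, 0.948773)  len=1.0139
  (v5,v0,v6) [-+-] → (-0.4826, 0.4826, 0)–(-0.4826, 0, 0)  len=0.4826
  (v5,v6,v2) [--+] → (-0.4826, 0, 1.47925)–(-0.4826, 0.4826, 0.948773)  len=0.7172
  (v6,v0,v7) [-+-] → (-0.4826, 0, 0)–(-0.4826, -0.4826, 0)  len=0.4826
  (v6,v7,v2) [--+] → (-0.4826, -0.4826, 0.948773)–(-0.4826, 0, 1.47925)  len=0.7172
  (v7,v0,v8) [-++] → (-0.4826, -0.4826, 0)–(-0.4826, -0.840109, 0)  len=0.3575
  (v7,v8,v2) [-++] → (-0.4826, -0.840109, 0)–(-0.4826, -0.4826, 0.948773)  len=1.0139

Chained into 1 loop(s):
  loop 1: 8 segments, perimeter = 5.1423
Total perimeter = 5.142

loops=1 perimeter=5.142


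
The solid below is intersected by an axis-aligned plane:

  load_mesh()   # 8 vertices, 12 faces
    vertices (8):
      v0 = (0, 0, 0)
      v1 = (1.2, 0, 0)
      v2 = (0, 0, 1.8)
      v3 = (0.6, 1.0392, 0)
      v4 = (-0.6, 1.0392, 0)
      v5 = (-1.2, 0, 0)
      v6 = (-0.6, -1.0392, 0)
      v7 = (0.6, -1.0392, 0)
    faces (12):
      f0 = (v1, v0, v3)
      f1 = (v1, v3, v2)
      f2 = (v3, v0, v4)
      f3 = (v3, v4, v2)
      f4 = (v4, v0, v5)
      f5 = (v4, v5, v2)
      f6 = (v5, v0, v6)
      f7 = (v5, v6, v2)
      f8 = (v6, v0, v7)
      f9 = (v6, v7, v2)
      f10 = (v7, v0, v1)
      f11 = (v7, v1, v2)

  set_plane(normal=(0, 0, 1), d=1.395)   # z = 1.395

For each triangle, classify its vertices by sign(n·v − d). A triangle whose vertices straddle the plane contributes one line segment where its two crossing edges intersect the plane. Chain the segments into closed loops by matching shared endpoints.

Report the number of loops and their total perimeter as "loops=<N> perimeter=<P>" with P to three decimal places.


loops=1 perimeter=1.620

Straddling triangles (6 of 12):
  (v1,v3,v2) [--+] → (0.135, 0.23382, 1.395)–(0.27, 0, 1.395)  len=0.2700
  (v3,v4,v2) [--+] → (-0.135, 0.23382, 1.395)–(0.135, 0.23382, 1.395)  len=0.2700
  (v4,v5,v2) [--+] → (-0.27, 0, 1.395)–(-0.135, 0.23382, 1.395)  len=0.2700
  (v5,v6,v2) [--+] → (-0.135, -0.23382, 1.395)–(-0.27, 0, 1.395)  len=0.2700
  (v6,v7,v2) [--+] → (0.135, -0.23382, 1.395)–(-0.135, -0.23382, 1.395)  len=0.2700
  (v7,v1,v2) [--+] → (0.27, 0, 1.395)–(0.135, -0.23382, 1.395)  len=0.2700

Chained into 1 loop(s):
  loop 1: 6 segments, perimeter = 1.6200
Total perimeter = 1.620


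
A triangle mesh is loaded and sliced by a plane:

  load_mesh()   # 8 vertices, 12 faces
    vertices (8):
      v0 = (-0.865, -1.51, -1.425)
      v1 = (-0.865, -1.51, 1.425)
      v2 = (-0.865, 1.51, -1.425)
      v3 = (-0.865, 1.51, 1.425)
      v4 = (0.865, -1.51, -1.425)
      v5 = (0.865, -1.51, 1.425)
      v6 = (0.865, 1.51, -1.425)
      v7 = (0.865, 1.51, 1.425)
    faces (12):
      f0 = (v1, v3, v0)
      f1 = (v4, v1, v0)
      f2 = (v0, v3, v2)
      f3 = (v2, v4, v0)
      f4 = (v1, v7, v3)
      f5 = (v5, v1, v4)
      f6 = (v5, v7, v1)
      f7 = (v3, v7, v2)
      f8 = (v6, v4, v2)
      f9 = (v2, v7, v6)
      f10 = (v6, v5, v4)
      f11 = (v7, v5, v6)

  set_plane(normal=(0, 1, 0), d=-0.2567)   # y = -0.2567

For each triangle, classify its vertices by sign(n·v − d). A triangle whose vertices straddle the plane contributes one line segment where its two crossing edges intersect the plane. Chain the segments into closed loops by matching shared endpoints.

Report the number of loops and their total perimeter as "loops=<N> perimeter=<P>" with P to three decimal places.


Straddling triangles (8 of 12):
  (v1,v3,v0) [-+-] → (-0.865, -0.2567, 1.425)–(-0.865, -0.2567, -0.24225)  len=1.6672
  (v0,v3,v2) [-++] → (-0.865, -0.2567, -0.24225)–(-0.865, -0.2567, -1.425)  len=1.1828
  (v2,v4,v0) [+--] → (0.14705, -0.2567, -1.425)–(-0.865, -0.2567, -1.425)  len=1.0120
  (v1,v7,v3) [-++] → (-0.14705, -0.2567, 1.425)–(-0.865, -0.2567, 1.425)  len=0.7180
  (v5,v7,v1) [-+-] → (0.865, -0.2567, 1.425)–(-0.14705, -0.2567, 1.425)  len=1.0120
  (v6,v4,v2) [+-+] → (0.865, -0.2567, -1.425)–(0.14705, -0.2567, -1.425)  len=0.7180
  (v6,v5,v4) [+--] → (0.865, -0.2567, 0.24225)–(0.865, -0.2567, -1.425)  len=1.6672
  (v7,v5,v6) [+-+] → (0.865, -0.2567, 1.425)–(0.865, -0.2567, 0.24225)  len=1.1828

Chained into 1 loop(s):
  loop 1: 8 segments, perimeter = 9.1600
Total perimeter = 9.160

loops=1 perimeter=9.160


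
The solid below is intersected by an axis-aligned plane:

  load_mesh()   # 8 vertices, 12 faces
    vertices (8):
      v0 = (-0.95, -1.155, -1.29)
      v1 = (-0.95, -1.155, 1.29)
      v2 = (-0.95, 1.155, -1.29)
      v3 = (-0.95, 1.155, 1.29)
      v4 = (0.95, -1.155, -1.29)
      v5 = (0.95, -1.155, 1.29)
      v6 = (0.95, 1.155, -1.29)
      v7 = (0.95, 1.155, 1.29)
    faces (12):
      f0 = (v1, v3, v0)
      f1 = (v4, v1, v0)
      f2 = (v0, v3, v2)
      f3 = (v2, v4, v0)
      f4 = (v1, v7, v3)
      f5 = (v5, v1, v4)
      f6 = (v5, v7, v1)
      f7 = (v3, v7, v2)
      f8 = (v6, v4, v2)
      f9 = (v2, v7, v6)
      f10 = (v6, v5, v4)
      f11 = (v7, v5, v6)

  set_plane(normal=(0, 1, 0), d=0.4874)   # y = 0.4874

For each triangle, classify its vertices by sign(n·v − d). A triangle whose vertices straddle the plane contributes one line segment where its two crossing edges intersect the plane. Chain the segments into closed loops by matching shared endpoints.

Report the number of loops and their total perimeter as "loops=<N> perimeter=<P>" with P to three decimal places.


Straddling triangles (8 of 12):
  (v1,v3,v0) [-+-] → (-0.95, 0.4874, 1.29)–(-0.95, 0.4874, 0.544369)  len=0.7456
  (v0,v3,v2) [-++] → (-0.95, 0.4874, 0.544369)–(-0.95, 0.4874, -1.29)  len=1.8344
  (v2,v4,v0) [+--] → (-0.400892, 0.4874, -1.29)–(-0.95, 0.4874, -1.29)  len=0.5491
  (v1,v7,v3) [-++] → (0.400892, 0.4874, 1.29)–(-0.95, 0.4874, 1.29)  len=1.3509
  (v5,v7,v1) [-+-] → (0.95, 0.4874, 1.29)–(0.400892, 0.4874, 1.29)  len=0.5491
  (v6,v4,v2) [+-+] → (0.95, 0.4874, -1.29)–(-0.400892, 0.4874, -1.29)  len=1.3509
  (v6,v5,v4) [+--] → (0.95, 0.4874, -0.544369)–(0.95, 0.4874, -1.29)  len=0.7456
  (v7,v5,v6) [+-+] → (0.95, 0.4874, 1.29)–(0.95, 0.4874, -0.544369)  len=1.8344

Chained into 1 loop(s):
  loop 1: 8 segments, perimeter = 8.9600
Total perimeter = 8.960

loops=1 perimeter=8.960


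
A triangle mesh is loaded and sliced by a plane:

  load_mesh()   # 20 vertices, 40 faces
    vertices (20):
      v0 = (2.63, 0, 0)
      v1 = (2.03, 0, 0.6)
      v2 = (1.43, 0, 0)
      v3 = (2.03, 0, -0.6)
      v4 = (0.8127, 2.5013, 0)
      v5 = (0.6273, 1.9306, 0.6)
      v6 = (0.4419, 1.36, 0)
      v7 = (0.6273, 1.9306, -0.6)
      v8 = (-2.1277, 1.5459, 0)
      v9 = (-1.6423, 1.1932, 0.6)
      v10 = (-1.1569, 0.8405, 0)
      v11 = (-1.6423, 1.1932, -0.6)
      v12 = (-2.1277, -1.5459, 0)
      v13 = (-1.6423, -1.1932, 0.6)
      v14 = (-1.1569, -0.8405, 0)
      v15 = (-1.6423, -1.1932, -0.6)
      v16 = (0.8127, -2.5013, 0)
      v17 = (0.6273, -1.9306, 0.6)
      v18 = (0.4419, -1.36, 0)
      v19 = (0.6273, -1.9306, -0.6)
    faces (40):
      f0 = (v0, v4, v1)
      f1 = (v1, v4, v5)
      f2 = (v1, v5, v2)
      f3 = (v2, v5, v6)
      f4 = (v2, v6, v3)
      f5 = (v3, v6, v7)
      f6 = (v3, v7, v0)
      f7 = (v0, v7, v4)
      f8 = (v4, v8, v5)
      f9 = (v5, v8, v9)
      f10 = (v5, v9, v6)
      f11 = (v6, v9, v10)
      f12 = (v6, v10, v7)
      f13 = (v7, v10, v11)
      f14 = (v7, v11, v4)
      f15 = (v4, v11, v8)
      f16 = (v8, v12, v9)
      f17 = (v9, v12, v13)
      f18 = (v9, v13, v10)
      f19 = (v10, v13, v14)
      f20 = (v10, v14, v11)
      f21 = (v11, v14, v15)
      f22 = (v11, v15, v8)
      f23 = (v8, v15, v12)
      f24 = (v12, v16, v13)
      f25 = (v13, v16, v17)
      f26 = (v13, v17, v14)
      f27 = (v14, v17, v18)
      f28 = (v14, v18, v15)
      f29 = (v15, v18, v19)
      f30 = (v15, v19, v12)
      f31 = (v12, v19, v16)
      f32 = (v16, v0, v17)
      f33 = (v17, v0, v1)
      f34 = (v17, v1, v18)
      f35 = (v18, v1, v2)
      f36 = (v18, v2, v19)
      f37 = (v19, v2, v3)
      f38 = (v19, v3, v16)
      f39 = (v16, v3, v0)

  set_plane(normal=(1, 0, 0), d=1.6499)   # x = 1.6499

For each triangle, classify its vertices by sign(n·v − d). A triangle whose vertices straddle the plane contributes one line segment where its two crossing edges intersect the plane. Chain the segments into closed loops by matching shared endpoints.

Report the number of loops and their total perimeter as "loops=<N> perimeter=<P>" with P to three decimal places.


loops=1 perimeter=6.670

Straddling triangles (14 of 40):
  (v0,v4,v1) [+-+] → (1.6499, 1.34899, 0)–(1.6499, 0.781027, 0.412651)  len=0.7020
  (v1,v4,v5) [+--] → (1.6499, 0.781027, 0.412651)–(1.6499, 0.523149, 0.6)  len=0.3187
  (v1,v5,v2) [+--] → (1.6499, 0.523149, 0.6)–(1.6499, 0, 0.2199)  len=0.6467
  (v2,v6,v3) [--+] → (1.6499, 0.325506, -0.456394)–(1.6499, 0, -0.2199)  len=0.4023
  (v3,v6,v7) [+--] → (1.6499, 0.325506, -0.456394)–(1.6499, 0.523149, -0.6)  len=0.2443
  (v3,v7,v0) [+-+] → (1.6499, 0.523149, -0.6)–(1.6499, 0.944815, -0.293634)  len=0.5212
  (v0,v7,v4) [+--] → (1.6499, 0.944815, -0.293634)–(1.6499, 1.34899, 0)  len=0.4996
  (v16,v0,v17) [-+-] → (1.6499, -1.34899, 0)–(1.6499, -0.944815, 0.293634)  len=0.4996
  (v17,v0,v1) [-++] → (1.6499, -0.944815, 0.293634)–(1.6499, -0.523149, 0.6)  len=0.5212
  (v17,v1,v18) [-+-] → (1.6499, -0.523149, 0.6)–(1.6499, -0.325506, 0.456394)  len=0.2443
  (v18,v1,v2) [-+-] → (1.6499, -0.325506, 0.456394)–(1.6499, 0, 0.2199)  len=0.4023
  (v19,v2,v3) [--+] → (1.6499, 0, -0.2199)–(1.6499, -0.523149, -0.6)  len=0.6467
  (v19,v3,v16) [-+-] → (1.6499, -0.523149, -0.6)–(1.6499, -0.781027, -0.412651)  len=0.3187
  (v16,v3,v0) [-++] → (1.6499, -0.781027, -0.412651)–(1.6499, -1.34899, 0)  len=0.7020

Chained into 1 loop(s):
  loop 1: 14 segments, perimeter = 6.6698
Total perimeter = 6.670


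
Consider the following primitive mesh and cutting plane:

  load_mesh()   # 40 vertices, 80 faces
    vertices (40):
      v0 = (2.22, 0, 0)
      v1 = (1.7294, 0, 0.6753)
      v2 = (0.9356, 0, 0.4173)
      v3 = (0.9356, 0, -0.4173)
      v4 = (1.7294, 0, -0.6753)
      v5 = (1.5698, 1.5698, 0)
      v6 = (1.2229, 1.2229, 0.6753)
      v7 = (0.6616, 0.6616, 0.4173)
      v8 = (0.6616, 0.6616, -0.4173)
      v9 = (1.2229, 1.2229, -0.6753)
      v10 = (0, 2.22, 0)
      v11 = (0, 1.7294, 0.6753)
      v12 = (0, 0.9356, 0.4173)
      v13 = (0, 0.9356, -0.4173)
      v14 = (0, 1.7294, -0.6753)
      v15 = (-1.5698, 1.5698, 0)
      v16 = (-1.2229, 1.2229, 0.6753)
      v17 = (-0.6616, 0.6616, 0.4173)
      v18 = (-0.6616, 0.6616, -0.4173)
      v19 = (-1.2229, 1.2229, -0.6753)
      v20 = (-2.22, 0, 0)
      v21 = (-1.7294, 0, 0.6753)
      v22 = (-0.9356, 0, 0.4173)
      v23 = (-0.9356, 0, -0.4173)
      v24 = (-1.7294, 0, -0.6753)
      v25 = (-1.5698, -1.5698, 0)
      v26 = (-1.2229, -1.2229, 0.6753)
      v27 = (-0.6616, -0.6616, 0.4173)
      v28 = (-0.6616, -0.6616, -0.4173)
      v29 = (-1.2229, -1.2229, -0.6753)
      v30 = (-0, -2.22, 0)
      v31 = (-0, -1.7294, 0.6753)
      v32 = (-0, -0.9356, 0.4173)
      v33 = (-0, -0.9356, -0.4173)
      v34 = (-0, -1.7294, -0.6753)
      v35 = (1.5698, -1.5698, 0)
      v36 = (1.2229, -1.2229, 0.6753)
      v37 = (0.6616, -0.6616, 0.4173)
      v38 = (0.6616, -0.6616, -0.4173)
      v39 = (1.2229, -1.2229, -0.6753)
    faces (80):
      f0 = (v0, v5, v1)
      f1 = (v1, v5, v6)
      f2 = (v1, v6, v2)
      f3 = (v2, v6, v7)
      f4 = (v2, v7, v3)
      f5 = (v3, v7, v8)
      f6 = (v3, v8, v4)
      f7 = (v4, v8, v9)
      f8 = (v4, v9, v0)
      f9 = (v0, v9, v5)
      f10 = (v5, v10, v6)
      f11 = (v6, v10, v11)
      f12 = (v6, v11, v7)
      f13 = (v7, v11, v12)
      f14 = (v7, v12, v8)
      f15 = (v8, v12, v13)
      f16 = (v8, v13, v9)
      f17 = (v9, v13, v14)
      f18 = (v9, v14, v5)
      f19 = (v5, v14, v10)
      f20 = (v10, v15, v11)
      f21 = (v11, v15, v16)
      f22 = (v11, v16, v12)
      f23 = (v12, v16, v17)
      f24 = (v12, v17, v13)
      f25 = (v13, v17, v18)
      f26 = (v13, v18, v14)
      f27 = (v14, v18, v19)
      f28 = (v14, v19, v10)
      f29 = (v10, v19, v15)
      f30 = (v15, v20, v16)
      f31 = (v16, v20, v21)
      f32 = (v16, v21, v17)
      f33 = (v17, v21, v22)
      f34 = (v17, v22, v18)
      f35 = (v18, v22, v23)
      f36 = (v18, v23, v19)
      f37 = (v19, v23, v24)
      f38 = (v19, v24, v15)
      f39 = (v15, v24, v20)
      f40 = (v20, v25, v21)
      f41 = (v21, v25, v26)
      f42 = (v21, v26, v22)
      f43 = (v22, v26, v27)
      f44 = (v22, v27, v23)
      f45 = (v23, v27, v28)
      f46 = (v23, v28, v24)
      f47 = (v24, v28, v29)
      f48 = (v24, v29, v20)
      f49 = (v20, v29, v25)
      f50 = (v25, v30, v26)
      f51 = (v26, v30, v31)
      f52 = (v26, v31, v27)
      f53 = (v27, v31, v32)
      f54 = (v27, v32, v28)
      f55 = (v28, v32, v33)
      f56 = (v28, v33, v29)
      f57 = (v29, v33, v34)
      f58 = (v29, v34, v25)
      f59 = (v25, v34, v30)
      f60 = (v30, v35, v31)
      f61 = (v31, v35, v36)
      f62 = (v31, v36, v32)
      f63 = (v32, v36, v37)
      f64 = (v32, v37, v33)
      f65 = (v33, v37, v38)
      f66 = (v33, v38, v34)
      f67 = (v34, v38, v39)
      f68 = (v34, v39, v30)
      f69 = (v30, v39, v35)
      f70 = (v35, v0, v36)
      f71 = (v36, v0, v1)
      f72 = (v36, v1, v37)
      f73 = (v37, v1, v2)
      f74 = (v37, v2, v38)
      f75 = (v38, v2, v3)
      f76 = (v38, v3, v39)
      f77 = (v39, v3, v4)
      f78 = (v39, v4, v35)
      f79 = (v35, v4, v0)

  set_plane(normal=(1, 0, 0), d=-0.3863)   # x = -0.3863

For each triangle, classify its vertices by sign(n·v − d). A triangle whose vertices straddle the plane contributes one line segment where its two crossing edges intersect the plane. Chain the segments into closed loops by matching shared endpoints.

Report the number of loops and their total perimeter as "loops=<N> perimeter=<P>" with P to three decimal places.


loops=2 perimeter=8.347

Straddling triangles (20 of 80):
  (v10,v15,v11) [+-+] → (-0.3863, 2.06, 0)–(-0.3863, 1.69013, 0.509121)  len=0.6293
  (v11,v15,v16) [+--] → (-0.3863, 1.69013, 0.509121)–(-0.3863, 1.5694, 0.6753)  len=0.2054
  (v11,v16,v12) [+-+] → (-0.3863, 1.5694, 0.6753)–(-0.3863, 1.02635, 0.498799)  len=0.5710
  (v12,v16,v17) [+--] → (-0.3863, 1.02635, 0.498799)–(-0.3863, 0.775615, 0.4173)  len=0.2637
  (v12,v17,v13) [+-+] → (-0.3863, 0.775615, 0.4173)–(-0.3863, 0.775615, 0.0700125)  len=0.3473
  (v13,v17,v18) [+--] → (-0.3863, 0.775615, 0.0700125)–(-0.3863, 0.775615, -0.4173)  len=0.4873
  (v13,v18,v14) [+-+] → (-0.3863, 0.775615, -0.4173)–(-0.3863, 1.10592, -0.524657)  len=0.3473
  (v14,v18,v19) [+--] → (-0.3863, 1.10592, -0.524657)–(-0.3863, 1.5694, -0.6753)  len=0.4873
  (v14,v19,v10) [+-+] → (-0.3863, 1.5694, -0.6753)–(-0.3863, 1.90503, -0.213319)  len=0.5710
  (v10,v19,v15) [+--] → (-0.3863, 1.90503, -0.213319)–(-0.3863, 2.06, 0)  len=0.2637
  (v25,v30,v26) [-+-] → (-0.3863, -2.06, 0)–(-0.3863, -1.90503, 0.213319)  len=0.2637
  (v26,v30,v31) [-++] → (-0.3863, -1.90503, 0.213319)–(-0.3863, -1.5694, 0.6753)  len=0.5710
  (v26,v31,v27) [-+-] → (-0.3863, -1.5694, 0.6753)–(-0.3863, -1.10592, 0.524657)  len=0.4873
  (v27,v31,v32) [-++] → (-0.3863, -1.10592, 0.524657)–(-0.3863, -0.775615, 0.4173)  len=0.3473
  (v27,v32,v28) [-+-] → (-0.3863, -0.775615, 0.4173)–(-0.3863, -0.775615, -0.0700125)  len=0.4873
  (v28,v32,v33) [-++] → (-0.3863, -0.775615, -0.0700125)–(-0.3863, -0.775615, -0.4173)  len=0.3473
  (v28,v33,v29) [-+-] → (-0.3863, -0.775615, -0.4173)–(-0.3863, -1.02635, -0.498799)  len=0.2637
  (v29,v33,v34) [-++] → (-0.3863, -1.02635, -0.498799)–(-0.3863, -1.5694, -0.6753)  len=0.5710
  (v29,v34,v25) [-+-] → (-0.3863, -1.5694, -0.6753)–(-0.3863, -1.69013, -0.509121)  len=0.2054
  (v25,v34,v30) [-++] → (-0.3863, -1.69013, -0.509121)–(-0.3863, -2.06, 0)  len=0.6293

Chained into 2 loop(s):
  loop 1: 10 segments, perimeter = 4.1733
  loop 2: 10 segments, perimeter = 4.1733
Total perimeter = 8.347


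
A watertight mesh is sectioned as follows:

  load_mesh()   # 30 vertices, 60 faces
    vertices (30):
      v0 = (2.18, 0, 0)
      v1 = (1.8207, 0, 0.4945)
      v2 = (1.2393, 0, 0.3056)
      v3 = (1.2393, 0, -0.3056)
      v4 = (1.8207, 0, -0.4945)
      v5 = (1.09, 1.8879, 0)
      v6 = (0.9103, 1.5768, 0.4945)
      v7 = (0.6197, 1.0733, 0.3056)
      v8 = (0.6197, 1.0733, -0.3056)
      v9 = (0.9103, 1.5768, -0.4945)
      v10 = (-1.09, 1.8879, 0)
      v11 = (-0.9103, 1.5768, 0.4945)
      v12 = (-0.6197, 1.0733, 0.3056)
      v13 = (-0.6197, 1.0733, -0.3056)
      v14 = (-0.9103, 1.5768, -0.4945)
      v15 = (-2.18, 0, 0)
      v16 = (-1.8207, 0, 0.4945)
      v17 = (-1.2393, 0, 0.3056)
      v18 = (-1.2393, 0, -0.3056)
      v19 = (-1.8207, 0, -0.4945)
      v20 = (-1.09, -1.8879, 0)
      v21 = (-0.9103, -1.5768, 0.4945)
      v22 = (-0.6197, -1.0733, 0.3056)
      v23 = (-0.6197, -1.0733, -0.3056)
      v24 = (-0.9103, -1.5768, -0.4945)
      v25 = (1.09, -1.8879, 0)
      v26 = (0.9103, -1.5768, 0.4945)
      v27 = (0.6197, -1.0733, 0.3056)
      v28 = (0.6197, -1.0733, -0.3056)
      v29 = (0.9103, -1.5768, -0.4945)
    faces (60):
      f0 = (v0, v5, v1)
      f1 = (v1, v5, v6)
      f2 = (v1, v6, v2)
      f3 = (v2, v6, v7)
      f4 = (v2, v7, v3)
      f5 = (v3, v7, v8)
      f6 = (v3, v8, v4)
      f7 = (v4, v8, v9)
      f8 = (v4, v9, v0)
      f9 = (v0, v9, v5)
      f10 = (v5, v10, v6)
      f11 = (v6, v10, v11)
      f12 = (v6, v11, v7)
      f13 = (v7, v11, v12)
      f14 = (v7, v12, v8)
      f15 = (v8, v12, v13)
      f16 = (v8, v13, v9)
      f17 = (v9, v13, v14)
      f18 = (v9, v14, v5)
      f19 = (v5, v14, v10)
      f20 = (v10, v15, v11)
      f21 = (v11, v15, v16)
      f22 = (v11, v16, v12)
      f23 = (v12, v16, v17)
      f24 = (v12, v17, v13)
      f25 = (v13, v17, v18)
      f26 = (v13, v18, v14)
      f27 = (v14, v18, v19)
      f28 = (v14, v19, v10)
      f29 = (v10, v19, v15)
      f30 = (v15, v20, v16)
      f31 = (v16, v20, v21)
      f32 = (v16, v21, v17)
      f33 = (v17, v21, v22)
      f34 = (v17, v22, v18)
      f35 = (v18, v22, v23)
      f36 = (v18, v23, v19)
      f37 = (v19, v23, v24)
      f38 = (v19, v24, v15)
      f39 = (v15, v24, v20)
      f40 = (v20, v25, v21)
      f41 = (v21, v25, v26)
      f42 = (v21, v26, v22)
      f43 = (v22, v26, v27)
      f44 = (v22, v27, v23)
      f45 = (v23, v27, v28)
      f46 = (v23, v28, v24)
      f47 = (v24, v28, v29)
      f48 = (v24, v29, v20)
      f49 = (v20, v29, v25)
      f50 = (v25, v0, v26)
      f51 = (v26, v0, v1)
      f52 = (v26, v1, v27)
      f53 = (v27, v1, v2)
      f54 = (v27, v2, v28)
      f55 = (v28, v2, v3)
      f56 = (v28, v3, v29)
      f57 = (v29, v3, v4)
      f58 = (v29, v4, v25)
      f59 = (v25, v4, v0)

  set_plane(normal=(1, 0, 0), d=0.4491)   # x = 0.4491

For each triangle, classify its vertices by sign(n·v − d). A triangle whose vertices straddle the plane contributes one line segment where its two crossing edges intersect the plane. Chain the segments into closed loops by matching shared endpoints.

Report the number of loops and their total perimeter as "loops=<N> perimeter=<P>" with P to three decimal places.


loops=2 perimeter=5.710

Straddling triangles (20 of 60):
  (v5,v10,v6) [+-+] → (0.4491, 1.8879, 0)–(0.4491, 1.64853, 0.380485)  len=0.4495
  (v6,v10,v11) [+--] → (0.4491, 1.64853, 0.380485)–(0.4491, 1.5768, 0.4945)  len=0.1347
  (v6,v11,v7) [+-+] → (0.4491, 1.5768, 0.4945)–(0.4491, 1.12944, 0.326663)  len=0.4778
  (v7,v11,v12) [+--] → (0.4491, 1.12944, 0.326663)–(0.4491, 1.0733, 0.3056)  len=0.0600
  (v7,v12,v8) [+-+] → (0.4491, 1.0733, 0.3056)–(0.4491, 1.0733, -0.22147)  len=0.5271
  (v8,v12,v13) [+--] → (0.4491, 1.0733, -0.22147)–(0.4491, 1.0733, -0.3056)  len=0.0841
  (v8,v13,v9) [+-+] → (0.4491, 1.0733, -0.3056)–(0.4491, 1.42503, -0.437558)  len=0.3757
  (v9,v13,v14) [+--] → (0.4491, 1.42503, -0.437558)–(0.4491, 1.5768, -0.4945)  len=0.1621
  (v9,v14,v5) [+-+] → (0.4491, 1.5768, -0.4945)–(0.4491, 1.78822, -0.158439)  len=0.3970
  (v5,v14,v10) [+--] → (0.4491, 1.78822, -0.158439)–(0.4491, 1.8879, 0)  len=0.1872
  (v20,v25,v21) [-+-] → (0.4491, -1.8879, 0)–(0.4491, -1.78822, 0.158439)  len=0.1872
  (v21,v25,v26) [-++] → (0.4491, -1.78822, 0.158439)–(0.4491, -1.5768, 0.4945)  len=0.3970
  (v21,v26,v22) [-+-] → (0.4491, -1.5768, 0.4945)–(0.4491, -1.42503, 0.437558)  len=0.1621
  (v22,v26,v27) [-++] → (0.4491, -1.42503, 0.437558)–(0.4491, -1.0733, 0.3056)  len=0.3757
  (v22,v27,v23) [-+-] → (0.4491, -1.0733, 0.3056)–(0.4491, -1.0733, 0.22147)  len=0.0841
  (v23,v27,v28) [-++] → (0.4491, -1.0733, 0.22147)–(0.4491, -1.0733, -0.3056)  len=0.5271
  (v23,v28,v24) [-+-] → (0.4491, -1.0733, -0.3056)–(0.4491, -1.12944, -0.326663)  len=0.0600
  (v24,v28,v29) [-++] → (0.4491, -1.12944, -0.326663)–(0.4491, -1.5768, -0.4945)  len=0.4778
  (v24,v29,v20) [-+-] → (0.4491, -1.5768, -0.4945)–(0.4491, -1.64853, -0.380485)  len=0.1347
  (v20,v29,v25) [-++] → (0.4491, -1.64853, -0.380485)–(0.4491, -1.8879, 0)  len=0.4495

Chained into 2 loop(s):
  loop 1: 10 segments, perimeter = 2.8552
  loop 2: 10 segments, perimeter = 2.8552
Total perimeter = 5.710


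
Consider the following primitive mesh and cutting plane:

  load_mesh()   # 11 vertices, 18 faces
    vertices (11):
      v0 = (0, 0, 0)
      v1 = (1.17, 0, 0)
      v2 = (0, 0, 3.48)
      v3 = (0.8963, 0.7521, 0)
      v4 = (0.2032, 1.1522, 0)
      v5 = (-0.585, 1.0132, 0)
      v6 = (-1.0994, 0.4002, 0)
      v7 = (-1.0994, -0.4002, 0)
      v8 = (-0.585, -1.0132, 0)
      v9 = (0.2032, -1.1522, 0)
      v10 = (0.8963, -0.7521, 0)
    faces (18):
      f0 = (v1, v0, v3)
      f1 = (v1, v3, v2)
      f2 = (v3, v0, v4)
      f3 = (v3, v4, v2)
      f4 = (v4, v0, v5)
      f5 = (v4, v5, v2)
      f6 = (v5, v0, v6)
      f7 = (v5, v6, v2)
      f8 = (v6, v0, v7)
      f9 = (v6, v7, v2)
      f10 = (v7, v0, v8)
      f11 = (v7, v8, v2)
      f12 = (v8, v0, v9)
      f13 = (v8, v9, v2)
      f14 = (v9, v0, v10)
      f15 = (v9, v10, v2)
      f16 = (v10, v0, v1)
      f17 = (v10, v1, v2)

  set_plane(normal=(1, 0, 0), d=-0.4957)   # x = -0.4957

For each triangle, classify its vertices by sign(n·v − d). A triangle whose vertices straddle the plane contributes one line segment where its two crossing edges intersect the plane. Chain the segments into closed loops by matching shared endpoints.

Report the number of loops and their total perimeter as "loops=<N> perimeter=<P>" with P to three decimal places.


loops=1 perimeter=6.609

Straddling triangles (10 of 18):
  (v4,v0,v5) [++-] → (-0.4957, 0.858535, 0)–(-0.4957, 1.02895, 0)  len=0.1704
  (v4,v5,v2) [+-+] → (-0.4957, 1.02895, 0)–(-0.4957, 0.858535, 0.531221)  len=0.5579
  (v5,v0,v6) [-+-] → (-0.4957, 0.858535, 0)–(-0.4957, 0.180443, 0)  len=0.6781
  (v5,v6,v2) [--+] → (-0.4957, 0.180443, 1.91093)–(-0.4957, 0.858535, 0.531221)  len=1.5373
  (v6,v0,v7) [-+-] → (-0.4957, 0.180443, 0)–(-0.4957, -0.180443, 0)  len=0.3609
  (v6,v7,v2) [--+] → (-0.4957, -0.180443, 1.91093)–(-0.4957, 0.180443, 1.91093)  len=0.3609
  (v7,v0,v8) [-+-] → (-0.4957, -0.180443, 0)–(-0.4957, -0.858535, 0)  len=0.6781
  (v7,v8,v2) [--+] → (-0.4957, -0.858535, 0.531221)–(-0.4957, -0.180443, 1.91093)  len=1.5373
  (v8,v0,v9) [-++] → (-0.4957, -0.858535, 0)–(-0.4957, -1.02895, 0)  len=0.1704
  (v8,v9,v2) [-++] → (-0.4957, -1.02895, 0)–(-0.4957, -0.858535, 0.531221)  len=0.5579

Chained into 1 loop(s):
  loop 1: 10 segments, perimeter = 6.6092
Total perimeter = 6.609


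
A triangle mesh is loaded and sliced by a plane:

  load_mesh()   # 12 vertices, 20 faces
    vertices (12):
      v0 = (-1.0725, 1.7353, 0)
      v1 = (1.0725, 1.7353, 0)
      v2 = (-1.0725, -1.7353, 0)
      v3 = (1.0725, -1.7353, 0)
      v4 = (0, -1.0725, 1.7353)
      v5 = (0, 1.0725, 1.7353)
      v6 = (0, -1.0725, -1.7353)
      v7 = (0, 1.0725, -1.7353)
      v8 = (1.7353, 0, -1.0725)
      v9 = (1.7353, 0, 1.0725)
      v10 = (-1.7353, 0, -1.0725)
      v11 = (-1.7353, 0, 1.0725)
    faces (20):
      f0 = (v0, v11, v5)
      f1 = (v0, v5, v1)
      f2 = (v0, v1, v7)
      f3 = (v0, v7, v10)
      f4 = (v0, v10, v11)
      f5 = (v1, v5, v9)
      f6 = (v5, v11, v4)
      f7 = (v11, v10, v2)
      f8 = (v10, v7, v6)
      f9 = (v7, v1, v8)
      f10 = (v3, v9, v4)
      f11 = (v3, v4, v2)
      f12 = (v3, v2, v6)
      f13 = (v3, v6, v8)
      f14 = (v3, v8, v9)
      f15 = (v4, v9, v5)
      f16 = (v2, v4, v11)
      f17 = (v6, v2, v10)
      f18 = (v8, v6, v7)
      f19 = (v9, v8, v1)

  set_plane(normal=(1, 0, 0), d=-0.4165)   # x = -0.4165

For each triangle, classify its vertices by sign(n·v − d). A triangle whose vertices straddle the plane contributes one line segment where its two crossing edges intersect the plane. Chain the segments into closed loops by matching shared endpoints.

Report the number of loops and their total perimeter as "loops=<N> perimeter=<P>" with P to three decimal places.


Straddling triangles (10 of 20):
  (v0,v11,v5) [--+] → (-0.4165, 0.815083, 1.57622)–(-0.4165, 1.3299, 1.0614)  len=0.7281
  (v0,v5,v1) [-++] → (-0.4165, 1.3299, 1.0614)–(-0.4165, 1.7353, 0)  len=1.1362
  (v0,v1,v7) [-++] → (-0.4165, 1.7353, 0)–(-0.4165, 1.3299, -1.0614)  len=1.1362
  (v0,v7,v10) [-+-] → (-0.4165, 1.3299, -1.0614)–(-0.4165, 0.815083, -1.57622)  len=0.7281
  (v5,v11,v4) [+-+] → (-0.4165, 0.815083, 1.57622)–(-0.4165, -0.815083, 1.57622)  len=1.6302
  (v10,v7,v6) [-++] → (-0.4165, 0.815083, -1.57622)–(-0.4165, -0.815083, -1.57622)  len=1.6302
  (v3,v4,v2) [++-] → (-0.4165, -1.3299, 1.0614)–(-0.4165, -1.7353, 0)  len=1.1362
  (v3,v2,v6) [+-+] → (-0.4165, -1.7353, 0)–(-0.4165, -1.3299, -1.0614)  len=1.1362
  (v2,v4,v11) [-+-] → (-0.4165, -1.3299, 1.0614)–(-0.4165, -0.815083, 1.57622)  len=0.7281
  (v6,v2,v10) [+--] → (-0.4165, -1.3299, -1.0614)–(-0.4165, -0.815083, -1.57622)  len=0.7281

Chained into 1 loop(s):
  loop 1: 10 segments, perimeter = 10.7173
Total perimeter = 10.717

loops=1 perimeter=10.717


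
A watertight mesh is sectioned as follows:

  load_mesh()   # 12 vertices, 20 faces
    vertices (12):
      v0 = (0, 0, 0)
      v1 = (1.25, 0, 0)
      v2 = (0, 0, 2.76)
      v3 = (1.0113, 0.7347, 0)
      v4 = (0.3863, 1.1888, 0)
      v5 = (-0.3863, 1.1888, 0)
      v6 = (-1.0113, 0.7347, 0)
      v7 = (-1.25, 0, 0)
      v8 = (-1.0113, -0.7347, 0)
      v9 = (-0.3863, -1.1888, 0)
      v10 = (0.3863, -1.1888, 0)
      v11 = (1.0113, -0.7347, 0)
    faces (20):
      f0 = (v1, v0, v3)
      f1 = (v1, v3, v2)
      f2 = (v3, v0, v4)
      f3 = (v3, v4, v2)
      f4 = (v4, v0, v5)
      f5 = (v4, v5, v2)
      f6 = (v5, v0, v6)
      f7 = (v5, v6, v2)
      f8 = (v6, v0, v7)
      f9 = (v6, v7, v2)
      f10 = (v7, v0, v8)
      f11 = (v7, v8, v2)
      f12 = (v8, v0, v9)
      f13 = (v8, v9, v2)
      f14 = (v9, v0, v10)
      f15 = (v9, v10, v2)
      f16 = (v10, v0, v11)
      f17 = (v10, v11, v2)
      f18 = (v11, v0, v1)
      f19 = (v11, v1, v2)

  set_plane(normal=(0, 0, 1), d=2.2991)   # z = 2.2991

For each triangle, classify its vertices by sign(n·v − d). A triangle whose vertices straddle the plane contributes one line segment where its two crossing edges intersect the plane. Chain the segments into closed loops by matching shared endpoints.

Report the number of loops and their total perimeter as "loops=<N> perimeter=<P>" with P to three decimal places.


loops=1 perimeter=1.290

Straddling triangles (10 of 20):
  (v1,v3,v2) [--+] → (0.16888, 0.12269, 2.2991)–(0.208741, 0, 2.2991)  len=0.1290
  (v3,v4,v2) [--+] → (0.0645093, 0.198521, 2.2991)–(0.16888, 0.12269, 2.2991)  len=0.1290
  (v4,v5,v2) [--+] → (-0.0645093, 0.198521, 2.2991)–(0.0645093, 0.198521, 2.2991)  len=0.1290
  (v5,v6,v2) [--+] → (-0.16888, 0.12269, 2.2991)–(-0.0645093, 0.198521, 2.2991)  len=0.1290
  (v6,v7,v2) [--+] → (-0.208741, 0, 2.2991)–(-0.16888, 0.12269, 2.2991)  len=0.1290
  (v7,v8,v2) [--+] → (-0.16888, -0.12269, 2.2991)–(-0.208741, 0, 2.2991)  len=0.1290
  (v8,v9,v2) [--+] → (-0.0645093, -0.198521, 2.2991)–(-0.16888, -0.12269, 2.2991)  len=0.1290
  (v9,v10,v2) [--+] → (0.0645093, -0.198521, 2.2991)–(-0.0645093, -0.198521, 2.2991)  len=0.1290
  (v10,v11,v2) [--+] → (0.16888, -0.12269, 2.2991)–(0.0645093, -0.198521, 2.2991)  len=0.1290
  (v11,v1,v2) [--+] → (0.208741, 0, 2.2991)–(0.16888, -0.12269, 2.2991)  len=0.1290

Chained into 1 loop(s):
  loop 1: 10 segments, perimeter = 1.2901
Total perimeter = 1.290


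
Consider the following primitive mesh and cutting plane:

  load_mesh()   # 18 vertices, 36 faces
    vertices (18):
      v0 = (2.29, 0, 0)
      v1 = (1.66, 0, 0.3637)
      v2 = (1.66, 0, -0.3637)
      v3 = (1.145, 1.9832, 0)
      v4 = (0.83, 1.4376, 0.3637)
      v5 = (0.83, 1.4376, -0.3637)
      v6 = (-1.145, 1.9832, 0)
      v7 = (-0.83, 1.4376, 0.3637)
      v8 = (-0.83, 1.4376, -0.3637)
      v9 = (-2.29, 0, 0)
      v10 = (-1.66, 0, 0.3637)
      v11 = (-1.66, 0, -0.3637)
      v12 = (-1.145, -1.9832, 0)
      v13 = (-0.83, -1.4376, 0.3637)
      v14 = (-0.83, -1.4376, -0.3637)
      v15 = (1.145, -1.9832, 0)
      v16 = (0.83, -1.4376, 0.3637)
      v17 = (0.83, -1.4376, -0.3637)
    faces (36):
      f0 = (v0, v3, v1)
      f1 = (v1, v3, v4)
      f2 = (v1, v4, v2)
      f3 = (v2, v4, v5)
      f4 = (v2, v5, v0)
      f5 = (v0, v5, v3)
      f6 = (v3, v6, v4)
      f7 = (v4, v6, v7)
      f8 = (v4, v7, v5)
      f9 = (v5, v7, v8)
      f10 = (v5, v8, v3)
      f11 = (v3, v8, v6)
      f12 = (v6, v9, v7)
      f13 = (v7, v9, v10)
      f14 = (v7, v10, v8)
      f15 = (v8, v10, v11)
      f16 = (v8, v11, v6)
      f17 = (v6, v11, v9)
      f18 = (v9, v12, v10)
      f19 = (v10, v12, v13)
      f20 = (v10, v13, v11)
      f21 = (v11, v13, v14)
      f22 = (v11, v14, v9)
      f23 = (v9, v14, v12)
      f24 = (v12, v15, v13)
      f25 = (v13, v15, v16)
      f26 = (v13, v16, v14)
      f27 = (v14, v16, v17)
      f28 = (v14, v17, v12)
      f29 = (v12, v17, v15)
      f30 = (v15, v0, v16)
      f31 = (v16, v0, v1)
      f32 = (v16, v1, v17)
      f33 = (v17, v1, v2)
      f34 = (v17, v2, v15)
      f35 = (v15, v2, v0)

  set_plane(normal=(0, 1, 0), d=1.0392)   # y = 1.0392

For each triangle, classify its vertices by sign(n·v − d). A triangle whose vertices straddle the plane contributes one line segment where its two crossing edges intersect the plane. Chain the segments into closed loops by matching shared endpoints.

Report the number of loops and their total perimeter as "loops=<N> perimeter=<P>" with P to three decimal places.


Straddling triangles (12 of 36):
  (v0,v3,v1) [-+-] → (1.69002, 1.0392, 0)–(1.39014, 1.0392, 0.173121)  len=0.3463
  (v1,v3,v4) [-++] → (1.39014, 1.0392, 0.173121)–(1.06002, 1.0392, 0.3637)  len=0.3812
  (v1,v4,v2) [-+-] → (1.06002, 1.0392, 0.3637)–(1.06002, 1.0392, 0.162117)  len=0.2016
  (v2,v4,v5) [-++] → (1.06002, 1.0392, 0.162117)–(1.06002, 1.0392, -0.3637)  len=0.5258
  (v2,v5,v0) [-+-] → (1.06002, 1.0392, -0.3637)–(1.23461, 1.0392, -0.262908)  len=0.2016
  (v0,v5,v3) [-++] → (1.23461, 1.0392, -0.262908)–(1.69002, 1.0392, 0)  len=0.5259
  (v6,v9,v7) [+-+] → (-1.69002, 1.0392, 0)–(-1.23461, 1.0392, 0.262908)  len=0.5259
  (v7,v9,v10) [+--] → (-1.23461, 1.0392, 0.262908)–(-1.06002, 1.0392, 0.3637)  len=0.2016
  (v7,v10,v8) [+-+] → (-1.06002, 1.0392, 0.3637)–(-1.06002, 1.0392, -0.162117)  len=0.5258
  (v8,v10,v11) [+--] → (-1.06002, 1.0392, -0.162117)–(-1.06002, 1.0392, -0.3637)  len=0.2016
  (v8,v11,v6) [+-+] → (-1.06002, 1.0392, -0.3637)–(-1.39014, 1.0392, -0.173121)  len=0.3812
  (v6,v11,v9) [+--] → (-1.39014, 1.0392, -0.173121)–(-1.69002, 1.0392, 0)  len=0.3463

Chained into 2 loop(s):
  loop 1: 6 segments, perimeter = 2.1823
  loop 2: 6 segments, perimeter = 2.1823
Total perimeter = 4.365

loops=2 perimeter=4.365


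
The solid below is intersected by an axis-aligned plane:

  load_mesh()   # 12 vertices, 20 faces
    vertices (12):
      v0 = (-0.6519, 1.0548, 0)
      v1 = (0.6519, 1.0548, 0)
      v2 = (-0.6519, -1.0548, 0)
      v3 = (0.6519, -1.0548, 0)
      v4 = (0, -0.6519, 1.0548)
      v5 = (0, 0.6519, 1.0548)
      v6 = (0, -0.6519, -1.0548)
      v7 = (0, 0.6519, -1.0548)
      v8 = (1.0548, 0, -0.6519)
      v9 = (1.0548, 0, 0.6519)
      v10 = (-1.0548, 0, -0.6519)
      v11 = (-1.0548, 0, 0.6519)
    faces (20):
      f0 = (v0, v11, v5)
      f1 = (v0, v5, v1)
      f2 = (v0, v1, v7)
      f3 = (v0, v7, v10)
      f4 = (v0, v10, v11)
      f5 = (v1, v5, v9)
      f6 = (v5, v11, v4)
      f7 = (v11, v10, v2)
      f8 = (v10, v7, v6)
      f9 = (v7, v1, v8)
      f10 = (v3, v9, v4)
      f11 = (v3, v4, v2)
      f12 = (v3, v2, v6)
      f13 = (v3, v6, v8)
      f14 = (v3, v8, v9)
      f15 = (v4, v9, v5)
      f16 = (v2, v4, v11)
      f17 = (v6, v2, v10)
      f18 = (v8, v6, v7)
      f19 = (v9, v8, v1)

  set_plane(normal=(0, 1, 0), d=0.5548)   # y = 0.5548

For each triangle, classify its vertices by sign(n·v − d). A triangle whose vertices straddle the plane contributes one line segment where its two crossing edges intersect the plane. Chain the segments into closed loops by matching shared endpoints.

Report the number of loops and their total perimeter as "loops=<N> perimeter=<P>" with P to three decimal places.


loops=1 perimeter=5.788

Straddling triangles (10 of 20):
  (v0,v11,v5) [+-+] → (-0.842884, 0.5548, 0.309016)–(-0.157112, 0.5548, 0.994788)  len=0.9698
  (v0,v7,v10) [++-] → (-0.157112, 0.5548, -0.994788)–(-0.842884, 0.5548, -0.309016)  len=0.9698
  (v0,v10,v11) [+--] → (-0.842884, 0.5548, -0.309016)–(-0.842884, 0.5548, 0.309016)  len=0.6180
  (v1,v5,v9) [++-] → (0.157112, 0.5548, 0.994788)–(0.842884, 0.5548, 0.309016)  len=0.9698
  (v5,v11,v4) [+--] → (-0.157112, 0.5548, 0.994788)–(0, 0.5548, 1.0548)  len=0.1682
  (v10,v7,v6) [-+-] → (-0.157112, 0.5548, -0.994788)–(0, 0.5548, -1.0548)  len=0.1682
  (v7,v1,v8) [++-] → (0.842884, 0.5548, -0.309016)–(0.157112, 0.5548, -0.994788)  len=0.9698
  (v4,v9,v5) [--+] → (0.157112, 0.5548, 0.994788)–(0, 0.5548, 1.0548)  len=0.1682
  (v8,v6,v7) [--+] → (0, 0.5548, -1.0548)–(0.157112, 0.5548, -0.994788)  len=0.1682
  (v9,v8,v1) [--+] → (0.842884, 0.5548, -0.309016)–(0.842884, 0.5548, 0.309016)  len=0.6180

Chained into 1 loop(s):
  loop 1: 10 segments, perimeter = 5.7881
Total perimeter = 5.788
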